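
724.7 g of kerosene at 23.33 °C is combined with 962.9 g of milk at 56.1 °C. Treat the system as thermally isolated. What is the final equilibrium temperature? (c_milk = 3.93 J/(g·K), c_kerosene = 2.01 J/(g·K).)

T_f ≈ 47.0 °C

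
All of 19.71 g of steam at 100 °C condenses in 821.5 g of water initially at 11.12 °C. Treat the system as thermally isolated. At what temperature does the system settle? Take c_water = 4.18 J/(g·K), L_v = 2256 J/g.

Taking heat into each body as positive, Σ m c ΔT = 0:
latent heat released on condensation: 19.71×2256 = 44466; condensed water 100 °C→T: 82.39(T − 100); water warms: 821.5×4.18×(T − 11.12) = 3433.9(T − 11.12)
3516.3 T = 44466 + 8238.8 + 38185 = 90889
T ≈ 25.85 °C (< 100 °C, so full condensation is consistent).

T_f ≈ 25.8 °C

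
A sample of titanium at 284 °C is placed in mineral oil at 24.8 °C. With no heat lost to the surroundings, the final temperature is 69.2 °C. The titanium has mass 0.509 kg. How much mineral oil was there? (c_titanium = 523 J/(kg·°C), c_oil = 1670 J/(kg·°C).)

Heat gained plus heat lost sum to zero:
0.509·523·(69.2 − 284) + m·1670·(69.2 − 24.8) = 0
74148 m = 57181
m = 57181/74148 ≈ 0.7712 kg

m ≈ 0.771 kg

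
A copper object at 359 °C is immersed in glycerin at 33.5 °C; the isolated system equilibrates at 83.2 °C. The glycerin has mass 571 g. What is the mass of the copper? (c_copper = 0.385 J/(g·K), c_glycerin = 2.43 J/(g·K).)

m ≈ 649 g

Heat lost by the copper = heat gained by the glycerin:
m×0.385×(359 − 83.2) = 571×2.43×(83.2 − 33.5)
106.18 m = 68960  ⇒  m ≈ 649.4 g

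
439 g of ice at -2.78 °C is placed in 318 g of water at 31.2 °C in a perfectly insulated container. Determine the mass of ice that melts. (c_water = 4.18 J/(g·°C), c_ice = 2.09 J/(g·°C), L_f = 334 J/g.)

m_melted ≈ 117 g

Water can give up m c ΔT = 318·4.18·31.2 = 41472 J before reaching 0 °C.
Warming the ice to 0 °C takes 439·2.09·2.78 = 2550.7 J, leaving 38922 J for melting.
Fully melting the ice requires m_ice L_f = 439·334 = 146626 J.
Since 38922 < 146626 J, not all the ice melts; equilibrium is at 0 °C.
m_melted·334 = 38922  ⇒  m_melted ≈ 116.5 g.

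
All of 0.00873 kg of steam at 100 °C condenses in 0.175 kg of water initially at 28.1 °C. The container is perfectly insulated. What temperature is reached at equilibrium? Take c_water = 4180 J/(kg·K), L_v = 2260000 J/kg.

T_f ≈ 57.2 °C

Heat gained plus heat lost sum to zero:
latent heat released on condensation: 0.00873×2260000 = 19730
  condensed water 100 °C→T: 36.49(T − 100)
  original water: 731.5(T − 28.1)
767.99 T = 19730 + 3649.1 + 20555 = 43934
T ≈ 57.21 °C — below 100 °C, confirming all the steam condensed.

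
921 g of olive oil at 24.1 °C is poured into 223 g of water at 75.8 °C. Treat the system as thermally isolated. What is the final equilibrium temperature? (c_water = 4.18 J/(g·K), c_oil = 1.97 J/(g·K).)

T_f ≈ 41.6 °C

Heat lost by the water equals heat gained by the oil:
223*4.18*(75.8 − T) = 921*1.97*(T − 24.1)
932.14(75.8 − T) = 1814.4(T − 24.1)
2746.5 T = 114383  ⇒  T ≈ 41.65 °C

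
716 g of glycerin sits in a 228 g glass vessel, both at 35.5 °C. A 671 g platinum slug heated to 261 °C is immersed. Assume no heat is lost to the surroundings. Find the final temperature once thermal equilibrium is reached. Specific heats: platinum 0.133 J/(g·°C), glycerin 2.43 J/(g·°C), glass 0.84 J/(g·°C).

Conservation of energy gives ΣQ = 0:
671×0.133×(T − 261) + 716×2.43×(T − 35.5) + 228×0.84×(T − 35.5) = 0
89.24(T − 261) + 1739.9(T − 35.5) + 191.52(T − 35.5) = 0
2020.6 T = 91857
T ≈ 45.46 °C

T_f ≈ 45.5 °C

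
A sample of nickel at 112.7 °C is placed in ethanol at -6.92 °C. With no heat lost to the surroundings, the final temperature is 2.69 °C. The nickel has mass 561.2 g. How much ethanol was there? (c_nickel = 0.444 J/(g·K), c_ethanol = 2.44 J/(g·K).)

Heat lost by the nickel = heat gained by the ethanol:
561.2×0.444×(112.7 − 2.69) = m×2.44×(2.69 − (-6.92))
23.45 m = 27411  ⇒  m ≈ 1169 g

m ≈ 1170 g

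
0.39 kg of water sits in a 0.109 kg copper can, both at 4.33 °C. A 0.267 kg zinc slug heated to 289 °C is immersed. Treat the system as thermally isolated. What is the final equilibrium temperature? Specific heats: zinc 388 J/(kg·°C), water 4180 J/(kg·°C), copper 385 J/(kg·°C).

T_f ≈ 20.9 °C

Setting the total heat transfer to zero:
0.267×388×(T − 289) + 0.39×4180×(T − 4.33) + 0.109×385×(T − 4.33) = 0
103.6(T − 289) + 1630.2(T − 4.33) + 41.97(T − 4.33) = 0
1775.8 T = 37180
T ≈ 20.94 °C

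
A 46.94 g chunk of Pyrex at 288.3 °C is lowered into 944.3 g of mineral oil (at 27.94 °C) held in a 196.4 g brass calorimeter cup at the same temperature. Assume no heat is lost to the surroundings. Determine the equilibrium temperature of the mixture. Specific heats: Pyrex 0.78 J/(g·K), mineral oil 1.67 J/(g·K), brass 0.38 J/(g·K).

T_f ≈ 33.6 °C

Energy conservation, ΣQ = 0:
46.94×0.78×(T − 288.3) + 944.3×1.67×(T − 27.94) + 196.4×0.38×(T − 27.94) = 0
36.61(T − 288.3) + 1577(T − 27.94) + 74.63(T − 27.94) = 0
(36.61 + 1577 + 74.63) T = 36.61×288.3 + 1577×27.94 + 74.63×27.94
T ≈ 33.59 °C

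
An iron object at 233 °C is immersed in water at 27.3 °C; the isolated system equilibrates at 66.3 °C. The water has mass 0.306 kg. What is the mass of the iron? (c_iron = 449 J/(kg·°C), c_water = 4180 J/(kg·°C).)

m ≈ 0.666 kg

Net heat exchanged in the isolated system is zero:
m×449×(66.3 − 233) + 0.306×4180×(66.3 − 27.3) = 0
-74848 m = -49884
m = -49884/-74848 ≈ 0.6665 kg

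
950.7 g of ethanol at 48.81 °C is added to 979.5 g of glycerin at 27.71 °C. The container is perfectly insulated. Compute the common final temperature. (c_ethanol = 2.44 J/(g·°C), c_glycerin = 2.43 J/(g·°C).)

T_f ≈ 38.1 °C

Setting the total heat transfer to zero:
950.7*2.44*(T − 48.81) + 979.5*2.43*(T − 27.71) = 0
2319.7(T − 48.81) + 2380.2(T − 27.71) = 0
(2319.7 + 2380.2) T = 2319.7*48.81 + 2380.2*27.71
T = 179180/4699.9 ≈ 38.12 °C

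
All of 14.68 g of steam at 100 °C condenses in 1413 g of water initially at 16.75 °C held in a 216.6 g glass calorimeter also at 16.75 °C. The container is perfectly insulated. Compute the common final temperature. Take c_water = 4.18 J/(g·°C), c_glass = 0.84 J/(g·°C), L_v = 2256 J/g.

Net heat exchanged in the isolated system is zero:
latent heat released on condensation: 14.68×2256 = 33118; condensed water 100 °C→T: 61.36(T − 100); water warms: 1413×4.18×(T − 16.75) = 5906.3(T − 16.75); glass cup: 216.6×0.84×(T − 16.75) = 181.94(T − 16.75)
6149.6 T = 33118 + 6136.2 + 101979 = 141233
T ≈ 22.97 °C (< 100 °C, so full condensation is consistent).

T_f ≈ 23.0 °C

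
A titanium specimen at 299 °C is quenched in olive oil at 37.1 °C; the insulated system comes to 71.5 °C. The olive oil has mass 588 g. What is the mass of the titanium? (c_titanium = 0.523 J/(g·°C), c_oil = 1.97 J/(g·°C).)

m ≈ 335 g

Let T be the final temperature. ΣQ_i = 0:
m·0.523·(71.5 − 299) + 588·1.97·(71.5 − 37.1) = 0
-118.98 m = -39848
m = -39848/-118.98 ≈ 334.9 g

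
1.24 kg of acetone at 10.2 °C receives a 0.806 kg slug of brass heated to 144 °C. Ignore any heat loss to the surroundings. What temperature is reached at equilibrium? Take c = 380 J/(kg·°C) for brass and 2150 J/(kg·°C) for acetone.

T_f ≈ 24.0 °C

Heat lost by the brass equals heat gained by the acetone:
0.806*380*(144 − T) = 1.24*2150*(T − 10.2)
306.28(144 − T) = 2666(T − 10.2)
2972.3 T = 71298  ⇒  T ≈ 23.99 °C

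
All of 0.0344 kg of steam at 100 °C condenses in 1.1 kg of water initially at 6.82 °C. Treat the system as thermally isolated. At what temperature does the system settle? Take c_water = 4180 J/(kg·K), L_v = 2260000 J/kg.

Heat gained plus heat lost sum to zero:
steam→water at 100 °C releases m L_v = 0.0344·2260000 = 77744; condensed water 100 °C→T: 143.79(T − 100); original water: 4598(T − 6.82)
4741.8 T = 77744 + 14379 + 31358 = 123482
T ≈ 26.04 °C — below 100 °C, confirming all the steam condensed.

T_f ≈ 26.0 °C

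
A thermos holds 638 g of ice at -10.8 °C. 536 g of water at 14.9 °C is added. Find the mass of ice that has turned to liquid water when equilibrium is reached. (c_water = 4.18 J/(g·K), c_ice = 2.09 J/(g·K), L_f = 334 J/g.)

m_melted ≈ 56.8 g

Cooling the water to 0 °C releases 536×4.18×14.9 = 33383 J.
Warming the ice to 0 °C takes 638×2.09×10.8 = 14401 J, leaving 18982 J for melting.
Melting all 638 g of ice would need 638×334 = 213092 J.
Since 18982 < 213092 J, not all the ice melts; equilibrium is at 0 °C.
m_melt = 18982 / L_f = 56.83 g.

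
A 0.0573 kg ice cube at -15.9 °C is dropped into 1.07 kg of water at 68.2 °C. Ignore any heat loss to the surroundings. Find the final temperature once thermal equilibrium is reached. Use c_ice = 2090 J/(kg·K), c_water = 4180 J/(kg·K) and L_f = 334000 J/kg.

T_f ≈ 60.3 °C

Net heat exchanged in the isolated system is zero:
warm ice to 0 °C: 0.0573·2090·(0 − (-15.9)) = 1904.1
  melt ice: 0.0573·334000 = 19138
  meltwater 0→T: 0.0573·4180·T = 239.51 T
  water: 4472.6(T − 68.2)
4712.1 T = 305031 − 21042 = 283989
T ≈ 60.27 °C — above 0 °C, consistent with complete melting.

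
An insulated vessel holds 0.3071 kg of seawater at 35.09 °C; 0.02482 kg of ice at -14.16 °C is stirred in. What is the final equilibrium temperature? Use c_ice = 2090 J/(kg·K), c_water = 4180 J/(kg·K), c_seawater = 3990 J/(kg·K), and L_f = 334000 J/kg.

Net heat exchanged in the isolated system is zero:
warm ice to 0 °C: 0.02482·2090·(0 − (-14.16)) = 734.53
  fusion: m_ice L_f = 0.02482·334000 = 8289.9
  warm the meltwater: 103.75 T
  seawater cools: 0.3071·3990·(T − 35.09) = 1225.3(T − 35.09)
1329.1 T = 42997 − 9024.4 = 33972
T ≈ 25.56 °C. Since T > 0 °C, the all-ice-melts assumption holds.

T_f ≈ 25.6 °C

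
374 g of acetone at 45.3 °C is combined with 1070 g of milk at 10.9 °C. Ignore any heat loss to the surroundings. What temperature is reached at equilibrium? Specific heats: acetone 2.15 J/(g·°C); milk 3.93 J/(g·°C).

T_f ≈ 16.4 °C

T_f = Σ m_i c_i T_i / Σ m_i c_i:
T_f = (804.1*45.3 + 4205.1*10.9) / (804.1 + 4205.1)
    = 82261 / 5009.2 ≈ 16.42 °C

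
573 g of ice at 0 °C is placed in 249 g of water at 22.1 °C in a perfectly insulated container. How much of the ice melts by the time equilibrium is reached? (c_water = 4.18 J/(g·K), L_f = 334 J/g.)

Cooling the water to 0 °C releases 249·4.18·22.1 = 23002 J.
Melting all 573 g of ice would need 573·334 = 191382 J.
23002 J < 191382 J, so only part of the ice melts and the system sits at 0 °C.
m_melt = 23002 / L_f = 68.87 g.

m_melted ≈ 68.9 g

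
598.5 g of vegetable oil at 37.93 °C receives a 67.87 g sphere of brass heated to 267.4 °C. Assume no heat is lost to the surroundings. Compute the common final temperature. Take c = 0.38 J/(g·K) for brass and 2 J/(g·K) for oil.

T_f ≈ 42.8 °C

Heat gained plus heat lost sum to zero:
67.87*0.38*(T − 267.4) + 598.5*2*(T − 37.93) = 0
(25.79 + 1197) T = 25.79*267.4 + 1197*37.93
T = 52299 / 1222.8 = 42.8 °C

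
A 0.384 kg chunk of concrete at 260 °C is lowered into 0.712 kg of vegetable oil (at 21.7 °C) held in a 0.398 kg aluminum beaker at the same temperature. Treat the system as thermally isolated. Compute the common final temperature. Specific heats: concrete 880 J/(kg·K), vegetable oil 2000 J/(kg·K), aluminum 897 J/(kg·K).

T_f ≈ 59.7 °C

Net heat exchanged in the isolated system is zero:
0.384×880×(T − 260) + 0.712×2000×(T − 21.7) + 0.398×897×(T − 21.7) = 0
2118.9 T = 126507
T ≈ 59.70 °C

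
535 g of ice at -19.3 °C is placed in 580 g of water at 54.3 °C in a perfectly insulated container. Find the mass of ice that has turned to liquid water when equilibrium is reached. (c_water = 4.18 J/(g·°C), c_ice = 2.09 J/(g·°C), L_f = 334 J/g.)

Water can give up m c ΔT = 580×4.18×54.3 = 131645 J before reaching 0 °C.
Of that, 535×2.09×19.3 = 21580 J goes to bring the ice to 0 °C, leaving 110065 J.
Melting all 535 g of ice would need 535×334 = 178690 J.
110065 J < 178690 J, so only part of the ice melts and the system sits at 0 °C.
Mass melted = 110065/334 ≈ 329.5 g.

m_melted ≈ 330 g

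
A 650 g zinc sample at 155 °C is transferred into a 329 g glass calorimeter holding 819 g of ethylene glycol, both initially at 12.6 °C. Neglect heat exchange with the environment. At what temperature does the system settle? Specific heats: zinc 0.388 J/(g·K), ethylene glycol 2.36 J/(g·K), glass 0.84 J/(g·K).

Setting the total heat transfer to zero:
650*0.388*(T − 155) + 819*2.36*(T − 12.6) + 329*0.84*(T − 12.6) = 0
252.2(T − 155) + 1932.8(T − 12.6) + 276.36(T − 12.6) = 0
2461.4 T = 66927
T ≈ 27.19 °C

T_f ≈ 27.2 °C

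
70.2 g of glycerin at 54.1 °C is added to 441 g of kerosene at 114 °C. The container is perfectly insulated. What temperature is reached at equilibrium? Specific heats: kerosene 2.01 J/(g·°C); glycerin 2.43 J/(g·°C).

T_f ≈ 104.3 °C

Energy conservation, ΣQ = 0:
441×2.01×(T − 114) + 70.2×2.43×(T − 54.1) = 0
886.41(T − 114) + 170.59(T − 54.1) = 0
(886.41 + 170.59) T = 886.41×114 + 170.59×54.1
T = 110279 / 1057 = 104 °C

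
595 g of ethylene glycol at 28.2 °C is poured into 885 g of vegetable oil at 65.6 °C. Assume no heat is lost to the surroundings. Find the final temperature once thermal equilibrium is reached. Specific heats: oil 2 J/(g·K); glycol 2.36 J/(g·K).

T_f ≈ 49.1 °C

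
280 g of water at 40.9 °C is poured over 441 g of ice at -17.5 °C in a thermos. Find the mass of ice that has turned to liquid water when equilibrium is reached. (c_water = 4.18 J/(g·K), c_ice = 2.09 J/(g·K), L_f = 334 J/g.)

Water can give up m c ΔT = 280·4.18·40.9 = 47869 J before reaching 0 °C.
Warming the ice to 0 °C takes 441·2.09·17.5 = 16130 J, leaving 31740 J for melting.
Fully melting the ice requires m_ice L_f = 441·334 = 147294 J.
That's not enough to melt it all — equilibrium is at 0 °C with ice remaining.
Mass melted = 31740/334 ≈ 95.03 g.

m_melted ≈ 95 g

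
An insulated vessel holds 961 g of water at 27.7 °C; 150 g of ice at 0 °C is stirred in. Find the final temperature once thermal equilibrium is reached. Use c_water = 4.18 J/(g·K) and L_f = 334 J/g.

Let T be the final temperature. ΣQ_i = 0:
fusion: m_ice L_f = 150×334 = 50100; warm the meltwater: 627 T; water cools: 961×4.18×(T − 27.7) = 4017(T − 27.7)
4644 T = 111270 − 50100 = 61170
T ≈ 13.17 °C. Since T > 0 °C, the all-ice-melts assumption holds.

T_f ≈ 13.2 °C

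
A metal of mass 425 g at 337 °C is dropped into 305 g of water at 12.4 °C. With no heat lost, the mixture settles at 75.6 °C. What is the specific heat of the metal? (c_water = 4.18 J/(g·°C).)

c ≈ 0.725 J/(g·°C)

Heat lost by the metal = heat gained by the water:
425·c·(337 − 75.6) = 305·4.18·(75.6 − 12.4)
111095 c = 80574  ⇒  c ≈ 0.7253 J/(g·°C)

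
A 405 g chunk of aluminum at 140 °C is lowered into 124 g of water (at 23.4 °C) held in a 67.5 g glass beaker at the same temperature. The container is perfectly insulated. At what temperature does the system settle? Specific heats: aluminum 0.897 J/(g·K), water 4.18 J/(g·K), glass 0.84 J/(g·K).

T_f ≈ 68.5 °C

Taking heat into each body as positive, Σ m c ΔT = 0:
405×0.897×(T − 140) + 124×4.18×(T − 23.4) + 67.5×0.84×(T − 23.4) = 0
938.3 T = 64315
T = 64315/938.3 ≈ 68.54 °C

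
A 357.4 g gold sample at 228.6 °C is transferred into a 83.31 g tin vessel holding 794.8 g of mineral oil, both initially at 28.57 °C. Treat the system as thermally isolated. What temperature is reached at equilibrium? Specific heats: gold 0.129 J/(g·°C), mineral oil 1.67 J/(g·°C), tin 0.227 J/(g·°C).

T_f ≈ 35.2 °C

Taking heat into each body as positive, Σ m c ΔT = 0:
357.4·0.129·(T − 228.6) + 794.8·1.67·(T − 28.57) + 83.31·0.227·(T − 28.57) = 0
46.1(T − 228.6) + 1327.3(T − 28.57) + 18.91(T − 28.57) = 0
1392.3 T = 49001
T ≈ 35.19 °C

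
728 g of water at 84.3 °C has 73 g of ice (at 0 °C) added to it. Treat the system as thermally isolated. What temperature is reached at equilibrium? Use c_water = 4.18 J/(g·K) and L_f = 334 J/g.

Setting the total heat transfer to zero:
fusion: m_ice L_f = 73·334 = 24382; meltwater 0→T: 73·4.18·T = 305.14 T; water: 3043(T − 84.3)
3348.2 T = 256528 − 24382 = 232146
T ≈ 69.34 °C. Since T > 0 °C, the all-ice-melts assumption holds.

T_f ≈ 69.3 °C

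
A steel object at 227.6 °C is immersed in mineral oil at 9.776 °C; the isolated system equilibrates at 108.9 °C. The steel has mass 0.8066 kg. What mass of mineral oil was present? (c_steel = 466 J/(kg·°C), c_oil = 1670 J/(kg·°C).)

Heat gained plus heat lost sum to zero:
0.8066·466·(108.9 − 227.6) + m·1670·(108.9 − 9.776) = 0
165537 m = 44616
m = 44616/165537 ≈ 0.2695 kg

m ≈ 0.27 kg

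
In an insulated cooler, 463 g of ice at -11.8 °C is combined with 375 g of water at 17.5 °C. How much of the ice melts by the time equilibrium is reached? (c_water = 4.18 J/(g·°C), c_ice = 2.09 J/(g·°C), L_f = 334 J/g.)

m_melted ≈ 47.9 g

Water can give up m c ΔT = 375×4.18×17.5 = 27431 J before reaching 0 °C.
Of that, 463×2.09×11.8 = 11419 J goes to bring the ice to 0 °C, leaving 16013 J.
Fully melting the ice requires m_ice L_f = 463×334 = 154642 J.
That's not enough to melt it all — equilibrium is at 0 °C with ice remaining.
Mass melted = 16013/334 ≈ 47.94 g.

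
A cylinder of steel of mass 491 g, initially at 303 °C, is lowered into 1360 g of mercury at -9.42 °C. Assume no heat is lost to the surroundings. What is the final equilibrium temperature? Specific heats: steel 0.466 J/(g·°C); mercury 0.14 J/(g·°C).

T_f ≈ 161.1 °C

Setting the total heat transfer to zero:
491*0.466*(T − 303) + 1360*0.14*(T − (-9.42)) = 0
228.81(T − 303) + 190.4(T − (-9.42)) = 0
(228.81 + 190.4) T = 228.81*303 + 190.4*(-9.42)
T = 67535 / 419.21 = 161 °C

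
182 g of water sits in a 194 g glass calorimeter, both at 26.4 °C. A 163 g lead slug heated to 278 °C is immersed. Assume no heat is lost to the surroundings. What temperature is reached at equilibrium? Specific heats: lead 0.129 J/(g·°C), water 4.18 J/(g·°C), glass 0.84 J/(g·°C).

T_f = Σ m_i c_i T_i / Σ m_i c_i:
T_f = (21.03*278 + 760.76*26.4 + 162.96*26.4) / (21.03 + 760.76 + 162.96)
    = 30232 / 944.75 ≈ 32.00 °C

T_f ≈ 32.0 °C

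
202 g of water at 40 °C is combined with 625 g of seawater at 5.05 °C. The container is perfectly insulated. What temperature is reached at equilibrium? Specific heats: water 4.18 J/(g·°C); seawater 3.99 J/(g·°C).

T_f = Σ m_i c_i T_i / Σ m_i c_i:
T_f = (844.36*40 + 2493.8*5.05) / (844.36 + 2493.8)
    = 46368 / 3338.1 ≈ 13.89 °C

T_f ≈ 13.9 °C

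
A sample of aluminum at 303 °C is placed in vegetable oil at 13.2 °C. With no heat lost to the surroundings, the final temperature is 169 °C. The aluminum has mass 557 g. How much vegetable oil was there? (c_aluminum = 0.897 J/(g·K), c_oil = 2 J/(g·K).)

Heat lost by the aluminum = heat gained by the oil:
557·0.897·(303 − 169) = m·2·(169 − 13.2)
311.6 m = 66950  ⇒  m ≈ 214.9 g

m ≈ 215 g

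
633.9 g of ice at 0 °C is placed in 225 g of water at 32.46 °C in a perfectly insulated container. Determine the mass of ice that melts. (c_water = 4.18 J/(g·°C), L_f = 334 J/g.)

m_melted ≈ 91.4 g

Water can give up m c ΔT = 225·4.18·32.46 = 30529 J before reaching 0 °C.
Fully melting the ice requires m_ice L_f = 633.9·334 = 211723 J.
Since 30529 < 211723 J, not all the ice melts; equilibrium is at 0 °C.
Mass melted = 30529/334 ≈ 91.4 g.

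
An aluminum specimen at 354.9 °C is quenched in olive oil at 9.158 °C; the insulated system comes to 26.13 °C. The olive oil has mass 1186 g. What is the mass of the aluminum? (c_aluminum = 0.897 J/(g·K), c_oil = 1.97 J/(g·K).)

m ≈ 134 g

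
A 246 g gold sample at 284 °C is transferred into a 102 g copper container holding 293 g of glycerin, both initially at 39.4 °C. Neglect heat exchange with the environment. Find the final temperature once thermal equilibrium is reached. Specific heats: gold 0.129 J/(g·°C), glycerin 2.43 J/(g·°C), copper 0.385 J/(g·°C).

Taking heat into each body as positive, Σ m c ΔT = 0:
246*0.129*(T − 284) + 293*2.43*(T − 39.4) + 102*0.385*(T − 39.4) = 0
(31.73 + 711.99 + 39.27) T = 31.73*284 + 711.99*39.4 + 39.27*39.4
T ≈ 49.31 °C

T_f ≈ 49.3 °C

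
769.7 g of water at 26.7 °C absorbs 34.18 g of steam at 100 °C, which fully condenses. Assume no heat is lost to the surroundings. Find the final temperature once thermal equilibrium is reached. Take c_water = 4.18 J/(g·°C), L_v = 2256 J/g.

Energy conservation, ΣQ = 0:
latent heat released on condensation: 34.18·2256 = 77110; condensed water 100 °C→T: 142.87(T − 100); original water: 3217.3(T − 26.7)
3360.2 T = 77110 + 14287 + 85903 = 177300
T ≈ 52.76 °C (< 100 °C, so full condensation is consistent).

T_f ≈ 52.8 °C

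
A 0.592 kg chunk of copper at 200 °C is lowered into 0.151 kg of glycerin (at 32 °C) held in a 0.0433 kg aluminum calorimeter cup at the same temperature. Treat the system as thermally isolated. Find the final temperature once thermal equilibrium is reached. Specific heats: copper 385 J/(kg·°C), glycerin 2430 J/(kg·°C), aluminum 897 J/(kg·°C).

T_f is the heat-capacity-weighted average of the initial temperatures:
T_f = (227.92*200 + 366.93*32 + 38.84*32) / (227.92 + 366.93 + 38.84)
    = 58569 / 633.69 ≈ 92.42 °C

T_f ≈ 92.4 °C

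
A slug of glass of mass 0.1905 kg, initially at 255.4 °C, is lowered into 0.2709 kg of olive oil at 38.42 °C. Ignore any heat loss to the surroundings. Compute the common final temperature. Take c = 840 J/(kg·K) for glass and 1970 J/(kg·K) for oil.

Heat gained plus heat lost sum to zero:
0.1905×840×(T − 255.4) + 0.2709×1970×(T − 38.42) = 0
693.69 T = 61373
T ≈ 88.47 °C

T_f ≈ 88.5 °C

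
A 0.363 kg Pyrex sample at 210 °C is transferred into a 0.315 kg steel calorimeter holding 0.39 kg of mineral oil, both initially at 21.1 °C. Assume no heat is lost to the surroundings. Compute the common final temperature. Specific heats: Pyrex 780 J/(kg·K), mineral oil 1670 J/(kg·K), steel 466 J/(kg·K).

T_f ≈ 70.6 °C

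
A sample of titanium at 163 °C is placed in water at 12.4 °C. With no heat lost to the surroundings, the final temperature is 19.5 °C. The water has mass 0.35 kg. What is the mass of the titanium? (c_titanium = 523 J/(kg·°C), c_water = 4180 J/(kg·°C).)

m ≈ 0.138 kg

Let T be the final temperature. ΣQ_i = 0:
m×523×(19.5 − 163) + 0.35×4180×(19.5 − 12.4) = 0
-75050 m = -10387
m = -10387/-75050 ≈ 0.1384 kg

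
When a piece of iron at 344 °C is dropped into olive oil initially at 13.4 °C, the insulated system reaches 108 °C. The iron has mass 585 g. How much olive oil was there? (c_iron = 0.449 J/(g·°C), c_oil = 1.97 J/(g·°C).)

Let T be the final temperature. ΣQ_i = 0:
585×0.449×(108 − 344) + m×1.97×(108 − 13.4) = 0
186.36 m = 61989
m = 61989/186.36 ≈ 332.6 g

m ≈ 333 g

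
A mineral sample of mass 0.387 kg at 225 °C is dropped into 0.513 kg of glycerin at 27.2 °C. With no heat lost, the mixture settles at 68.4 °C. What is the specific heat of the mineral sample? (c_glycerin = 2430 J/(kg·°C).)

m_s c (T_s − T_f) = m_glycerin c_glycerin (T_f − T_0):
0.387×c×(225 − 68.4) = 0.513×2430×(68.4 − 27.2)
60.6 c = 51360  ⇒  c ≈ 847.5 J/(kg·°C)

c ≈ 847 J/(kg·°C)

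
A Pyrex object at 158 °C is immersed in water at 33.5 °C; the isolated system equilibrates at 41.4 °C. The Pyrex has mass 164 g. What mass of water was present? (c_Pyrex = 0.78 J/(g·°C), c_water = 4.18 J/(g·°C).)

m ≈ 452 g

Heat lost by the Pyrex = heat gained by the water:
164×0.78×(158 − 41.4) = m×4.18×(41.4 − 33.5)
33.02 m = 14915  ⇒  m ≈ 451.7 g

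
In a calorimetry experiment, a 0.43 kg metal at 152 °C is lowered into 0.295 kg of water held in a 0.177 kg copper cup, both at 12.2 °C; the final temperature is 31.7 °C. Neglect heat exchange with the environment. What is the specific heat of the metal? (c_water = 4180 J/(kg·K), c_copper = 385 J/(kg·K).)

c ≈ 491 J/(kg·K)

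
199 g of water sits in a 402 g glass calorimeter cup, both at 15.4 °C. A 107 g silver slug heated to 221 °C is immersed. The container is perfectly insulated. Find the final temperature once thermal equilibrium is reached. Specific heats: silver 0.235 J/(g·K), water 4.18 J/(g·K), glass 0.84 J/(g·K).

T_f ≈ 19.7 °C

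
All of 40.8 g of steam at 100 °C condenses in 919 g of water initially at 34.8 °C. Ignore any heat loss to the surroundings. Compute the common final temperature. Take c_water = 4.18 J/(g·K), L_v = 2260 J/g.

T_f ≈ 60.6 °C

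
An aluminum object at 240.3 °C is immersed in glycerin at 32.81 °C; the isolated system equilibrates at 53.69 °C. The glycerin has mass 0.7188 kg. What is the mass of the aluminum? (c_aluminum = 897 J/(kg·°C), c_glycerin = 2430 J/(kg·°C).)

Energy conservation, ΣQ = 0:
m·897·(53.69 − 240.3) + 0.7188·2430·(53.69 − 32.81) = 0
-167389 m = -36471
m = -36471/-167389 ≈ 0.2179 kg

m ≈ 0.218 kg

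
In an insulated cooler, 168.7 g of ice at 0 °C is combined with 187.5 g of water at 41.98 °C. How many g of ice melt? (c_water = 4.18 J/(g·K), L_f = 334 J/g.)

m_melted ≈ 98.5 g

Heat available from the water dropping to 0 °C: 187.5×4.18×41.98 = 32902 J.
To melt every bit of ice: 168.7×334 = 56346 J.
Since 32902 < 56346 J, not all the ice melts; equilibrium is at 0 °C.
m_melt = 32902 / L_f = 98.51 g.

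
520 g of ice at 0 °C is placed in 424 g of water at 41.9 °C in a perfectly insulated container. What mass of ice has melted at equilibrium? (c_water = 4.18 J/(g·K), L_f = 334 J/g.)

Water can give up m c ΔT = 424×4.18×41.9 = 74260 J before reaching 0 °C.
Melting all 520 g of ice would need 520×334 = 173680 J.
Since 74260 < 173680 J, not all the ice melts; equilibrium is at 0 °C.
m_melted×334 = 74260  ⇒  m_melted ≈ 222.3 g.

m_melted ≈ 222 g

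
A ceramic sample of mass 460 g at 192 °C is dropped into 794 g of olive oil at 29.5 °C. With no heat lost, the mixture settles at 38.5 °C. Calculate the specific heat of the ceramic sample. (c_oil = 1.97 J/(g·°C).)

c ≈ 0.199 J/(g·°C)

m_s c (T_s − T_f) = m_oil c_oil (T_f − T_0):
460×c×(192 − 38.5) = 794×1.97×(38.5 − 29.5)
70610 c = 14078  ⇒  c ≈ 0.1994 J/(g·°C)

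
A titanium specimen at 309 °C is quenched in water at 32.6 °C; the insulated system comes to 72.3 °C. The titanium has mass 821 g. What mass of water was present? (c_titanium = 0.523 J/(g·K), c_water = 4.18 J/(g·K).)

|Q_titanium| = |Q_water|:
821·0.523·(309 − 72.3) = m·4.18·(72.3 − 32.6)
165.95 m = 101635  ⇒  m ≈ 612.5 g

m ≈ 612 g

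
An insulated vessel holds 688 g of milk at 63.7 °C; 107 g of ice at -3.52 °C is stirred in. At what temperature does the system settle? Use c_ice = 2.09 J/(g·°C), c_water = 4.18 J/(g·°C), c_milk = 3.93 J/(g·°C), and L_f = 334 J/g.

T_f ≈ 43.1 °C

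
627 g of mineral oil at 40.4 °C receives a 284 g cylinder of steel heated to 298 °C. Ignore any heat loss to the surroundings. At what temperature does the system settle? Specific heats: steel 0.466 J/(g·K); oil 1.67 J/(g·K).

Setting the total heat transfer to zero:
284×0.466×(T − 298) + 627×1.67×(T − 40.4) = 0
132.34(T − 298) + 1047.1(T − 40.4) = 0
1179.4 T = 81741
T ≈ 69.31 °C

T_f ≈ 69.3 °C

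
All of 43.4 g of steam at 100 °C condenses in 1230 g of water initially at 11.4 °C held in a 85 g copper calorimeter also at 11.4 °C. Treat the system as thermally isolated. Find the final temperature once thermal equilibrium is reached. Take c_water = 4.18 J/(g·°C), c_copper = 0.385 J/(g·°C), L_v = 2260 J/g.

T_f ≈ 32.7 °C

Taking heat into each body as positive, Σ m c ΔT = 0:
steam→water at 100 °C releases m L_v = 43.4×2260 = 98084
  condensate cools 100→T: 43.4×4.18×(T − 100) = 181.41(T − 100)
  original water: 5141.4(T − 11.4)
  cup: 32.73(T − 11.4)
5355.5 T = 98084 + 18141 + 58985 = 175210
T ≈ 32.72 °C, under the boiling point, so the assumption holds.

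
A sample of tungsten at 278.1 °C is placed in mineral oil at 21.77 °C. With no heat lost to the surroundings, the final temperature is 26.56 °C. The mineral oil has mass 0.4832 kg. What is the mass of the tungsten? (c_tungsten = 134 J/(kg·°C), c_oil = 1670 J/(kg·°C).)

m ≈ 0.115 kg

Heat gained plus heat lost sum to zero:
m×134×(26.56 − 278.1) + 0.4832×1670×(26.56 − 21.77) = 0
-33706 m = -3865.3
m = -3865.3/-33706 ≈ 0.1147 kg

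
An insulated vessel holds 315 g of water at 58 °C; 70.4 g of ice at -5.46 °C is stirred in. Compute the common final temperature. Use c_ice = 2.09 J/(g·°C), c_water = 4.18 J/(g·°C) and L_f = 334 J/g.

T_f ≈ 32.3 °C

Energy conservation, ΣQ = 0:
warm ice to 0 °C: 70.4×2.09×(0 − (-5.46)) = 803.36; latent heat to melt: 70.4×334 = 23514; meltwater 0→T: 70.4×4.18×T = 294.27 T; water: 1316.7(T − 58)
1611 T = 76369 − 24317 = 52052
T ≈ 32.31 °C — above 0 °C, consistent with complete melting.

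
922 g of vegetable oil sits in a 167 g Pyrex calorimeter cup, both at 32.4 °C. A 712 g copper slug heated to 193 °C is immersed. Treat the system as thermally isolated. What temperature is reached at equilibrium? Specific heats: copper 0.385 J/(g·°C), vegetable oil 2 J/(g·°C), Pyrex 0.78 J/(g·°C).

Setting the total heat transfer to zero:
712×0.385×(T − 193) + 922×2×(T − 32.4) + 167×0.78×(T − 32.4) = 0
274.12(T − 193) + 1844(T − 32.4) + 130.26(T − 32.4) = 0
2248.4 T = 116871
T ≈ 51.98 °C

T_f ≈ 52.0 °C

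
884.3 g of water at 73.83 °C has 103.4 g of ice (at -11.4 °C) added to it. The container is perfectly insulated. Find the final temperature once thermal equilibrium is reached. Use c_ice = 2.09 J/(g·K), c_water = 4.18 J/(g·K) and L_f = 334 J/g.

T_f ≈ 57.1 °C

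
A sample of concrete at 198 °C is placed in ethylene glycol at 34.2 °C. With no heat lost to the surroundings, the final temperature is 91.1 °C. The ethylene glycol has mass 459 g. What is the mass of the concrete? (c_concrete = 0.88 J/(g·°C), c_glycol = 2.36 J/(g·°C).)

Energy conservation, ΣQ = 0:
m·0.88·(91.1 − 198) + 459·2.36·(91.1 − 34.2) = 0
-94.07 m = -61636
m = -61636/-94.07 ≈ 655.2 g

m ≈ 655 g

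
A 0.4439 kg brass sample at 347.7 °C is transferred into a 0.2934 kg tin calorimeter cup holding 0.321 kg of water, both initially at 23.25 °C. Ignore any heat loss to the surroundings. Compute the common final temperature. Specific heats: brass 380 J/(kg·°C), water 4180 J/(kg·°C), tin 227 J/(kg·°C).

T_f ≈ 58.0 °C

Setting the total heat transfer to zero:
0.4439×380×(T − 347.7) + 0.321×4180×(T − 23.25) + 0.2934×227×(T − 23.25) = 0
168.68(T − 347.7) + 1341.8(T − 23.25) + 66.6(T − 23.25) = 0
1577.1 T = 91396
T ≈ 57.95 °C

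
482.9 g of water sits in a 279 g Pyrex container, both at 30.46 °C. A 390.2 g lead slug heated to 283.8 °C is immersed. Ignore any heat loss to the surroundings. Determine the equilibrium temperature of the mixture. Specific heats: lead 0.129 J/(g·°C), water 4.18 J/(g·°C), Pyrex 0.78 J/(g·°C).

T_f ≈ 36.0 °C

With ΣQ=0 the equilibrium temperature is the m·c-weighted mean:
T_f = (50.34×283.8 + 2018.5×30.46 + 217.62×30.46) / (50.34 + 2018.5 + 217.62)
    = 82398 / 2286.5 ≈ 36.04 °C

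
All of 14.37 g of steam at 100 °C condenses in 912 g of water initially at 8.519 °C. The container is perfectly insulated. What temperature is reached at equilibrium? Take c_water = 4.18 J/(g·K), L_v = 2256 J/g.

T_f ≈ 18.3 °C

Conservation of energy gives ΣQ = 0:
latent heat released on condensation: 14.37·2256 = 32419; condensed water 100 °C→T: 60.07(T − 100); water warms: 912·4.18·(T − 8.519) = 3812.2(T − 8.519)
3872.2 T = 32419 + 6006.7 + 32476 = 70901
T ≈ 18.31 °C (< 100 °C, so full condensation is consistent).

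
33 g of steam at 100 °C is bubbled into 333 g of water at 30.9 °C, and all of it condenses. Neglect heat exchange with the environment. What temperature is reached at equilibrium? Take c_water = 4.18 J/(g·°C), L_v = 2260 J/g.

Let T be the final temperature. ΣQ_i = 0:
latent heat released on condensation: 33·2260 = 74580
  condensed water 100 °C→T: 137.94(T − 100)
  original water: 1391.9(T − 30.9)
1529.9 T = 74580 + 13794 + 43011 = 131385
T ≈ 85.88 °C (< 100 °C, so full condensation is consistent).

T_f ≈ 85.9 °C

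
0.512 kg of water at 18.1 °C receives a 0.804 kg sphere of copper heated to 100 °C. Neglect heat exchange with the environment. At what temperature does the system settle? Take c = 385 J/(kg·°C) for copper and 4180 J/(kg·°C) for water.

Taking heat into each body as positive, Σ m c ΔT = 0:
0.804×385×(T − 100) + 0.512×4180×(T − 18.1) = 0
309.54(T − 100) + 2140.2(T − 18.1) = 0
2449.7 T = 69691
T = 69691 / 2449.7 = 28.4 °C

T_f ≈ 28.4 °C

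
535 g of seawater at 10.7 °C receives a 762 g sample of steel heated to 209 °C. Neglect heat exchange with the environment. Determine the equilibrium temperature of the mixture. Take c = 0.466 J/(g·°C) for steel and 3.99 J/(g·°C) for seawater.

T_f ≈ 39.0 °C

T_f = Σ m_i c_i T_i / Σ m_i c_i:
T_f = (355.09*209 + 2134.7*10.7) / (355.09 + 2134.7)
    = 97055 / 2489.7 ≈ 38.98 °C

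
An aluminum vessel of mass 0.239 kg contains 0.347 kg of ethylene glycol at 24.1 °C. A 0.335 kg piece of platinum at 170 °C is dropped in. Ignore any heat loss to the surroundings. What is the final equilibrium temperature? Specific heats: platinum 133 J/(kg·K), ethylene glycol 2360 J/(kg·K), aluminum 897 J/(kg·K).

Energy conservation, ΣQ = 0:
0.335*133*(T − 170) + 0.347*2360*(T − 24.1) + 0.239*897*(T − 24.1) = 0
44.55(T − 170) + 818.92(T − 24.1) + 214.38(T − 24.1) = 0
(44.55 + 818.92 + 214.38) T = 44.55*170 + 818.92*24.1 + 214.38*24.1
T = 32477/1077.9 ≈ 30.13 °C

T_f ≈ 30.1 °C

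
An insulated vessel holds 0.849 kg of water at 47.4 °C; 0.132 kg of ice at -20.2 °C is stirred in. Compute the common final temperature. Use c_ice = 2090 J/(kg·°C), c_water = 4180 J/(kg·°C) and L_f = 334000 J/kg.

T_f ≈ 28.9 °C

Taking heat into each body as positive, Σ m c ΔT = 0:
warm ice to 0 °C: 0.132·2090·(0 − (-20.2)) = 5572.8; fusion: m_ice L_f = 0.132·334000 = 44088; meltwater 0→T: 0.132·4180·T = 551.76 T; water cools: 0.849·4180·(T − 47.4) = 3548.8(T − 47.4)
4100.6 T = 168214 − 49661 = 118553
T ≈ 28.91 °C — above 0 °C, consistent with complete melting.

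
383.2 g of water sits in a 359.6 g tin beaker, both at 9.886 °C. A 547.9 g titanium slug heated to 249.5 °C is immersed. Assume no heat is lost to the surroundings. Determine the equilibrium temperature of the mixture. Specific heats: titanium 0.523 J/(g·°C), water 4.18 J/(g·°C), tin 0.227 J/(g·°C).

Conservation of energy gives ΣQ = 0:
547.9·0.523·(T − 249.5) + 383.2·4.18·(T − 9.886) + 359.6·0.227·(T − 9.886) = 0
1970 T = 88137
T = 88137/1970 ≈ 44.74 °C

T_f ≈ 44.7 °C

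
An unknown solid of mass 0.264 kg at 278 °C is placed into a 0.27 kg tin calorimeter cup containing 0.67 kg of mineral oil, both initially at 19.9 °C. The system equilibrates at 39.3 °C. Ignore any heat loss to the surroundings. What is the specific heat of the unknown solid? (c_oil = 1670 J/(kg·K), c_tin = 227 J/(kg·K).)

c ≈ 363 J/(kg·K)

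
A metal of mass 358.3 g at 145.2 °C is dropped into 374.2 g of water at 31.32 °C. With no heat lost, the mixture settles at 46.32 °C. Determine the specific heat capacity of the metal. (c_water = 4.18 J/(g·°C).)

c ≈ 0.662 J/(g·°C)

Energy conservation, ΣQ = 0:
358.3×c×(46.32 − 145.2) + 374.2×4.18×(46.32 − 31.32) = 0
-35429 c = -23462
c = -23462/-35429 ≈ 0.6622 J/(g·°C)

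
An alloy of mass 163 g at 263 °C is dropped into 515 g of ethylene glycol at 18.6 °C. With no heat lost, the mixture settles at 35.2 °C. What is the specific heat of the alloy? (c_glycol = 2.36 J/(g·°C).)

c ≈ 0.543 J/(g·°C)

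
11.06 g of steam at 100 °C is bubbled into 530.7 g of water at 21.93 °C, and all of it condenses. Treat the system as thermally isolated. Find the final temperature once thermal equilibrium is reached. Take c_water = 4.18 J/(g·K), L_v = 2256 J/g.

T_f ≈ 34.5 °C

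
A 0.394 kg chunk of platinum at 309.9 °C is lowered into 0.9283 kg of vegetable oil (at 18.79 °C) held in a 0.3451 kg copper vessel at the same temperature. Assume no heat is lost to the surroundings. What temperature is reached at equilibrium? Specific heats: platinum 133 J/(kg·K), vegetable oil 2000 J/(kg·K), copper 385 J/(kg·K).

Conservation of energy gives ΣQ = 0:
0.394×133×(T − 309.9) + 0.9283×2000×(T − 18.79) + 0.3451×385×(T − 18.79) = 0
52.4(T − 309.9) + 1856.6(T − 18.79) + 132.86(T − 18.79) = 0
(52.4 + 1856.6 + 132.86) T = 52.4×309.9 + 1856.6×18.79 + 132.86×18.79
T = 53621/2041.9 ≈ 26.26 °C

T_f ≈ 26.3 °C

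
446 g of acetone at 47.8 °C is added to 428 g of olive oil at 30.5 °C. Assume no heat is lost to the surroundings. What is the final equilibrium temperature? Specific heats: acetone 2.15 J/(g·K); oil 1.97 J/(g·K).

Let T be the final temperature. ΣQ_i = 0:
446*2.15*(T − 47.8) + 428*1.97*(T − 30.5) = 0
1802.1 T = 71552
T = 71552 / 1802.1 = 39.7 °C

T_f ≈ 39.7 °C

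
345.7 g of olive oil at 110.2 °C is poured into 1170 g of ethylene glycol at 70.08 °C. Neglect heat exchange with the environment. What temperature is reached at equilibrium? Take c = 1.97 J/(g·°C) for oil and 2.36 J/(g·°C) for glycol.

T_f ≈ 78.0 °C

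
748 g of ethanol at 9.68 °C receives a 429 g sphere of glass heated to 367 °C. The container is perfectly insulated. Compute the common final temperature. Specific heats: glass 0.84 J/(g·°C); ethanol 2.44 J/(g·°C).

T_f ≈ 68.6 °C

With ΣQ=0 the equilibrium temperature is the m·c-weighted mean:
T_f = (360.36*367 + 1825.1*9.68) / (360.36 + 1825.1)
    = 149919 / 2185.5 ≈ 68.60 °C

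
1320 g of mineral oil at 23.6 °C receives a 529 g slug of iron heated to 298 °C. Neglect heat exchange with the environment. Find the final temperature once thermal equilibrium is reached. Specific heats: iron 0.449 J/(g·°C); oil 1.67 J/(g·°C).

Set heat shed by the hot body equal to heat absorbed by the cold body:
529·0.449·(298 − T) = 1320·1.67·(T − 23.6)
237.52(298 − T) = 2204.4(T − 23.6)
2441.9 T = 122805  ⇒  T ≈ 50.29 °C

T_f ≈ 50.3 °C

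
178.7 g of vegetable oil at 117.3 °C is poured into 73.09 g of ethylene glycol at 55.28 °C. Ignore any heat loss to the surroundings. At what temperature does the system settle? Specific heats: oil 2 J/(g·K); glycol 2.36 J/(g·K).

T_f ≈ 97.1 °C

Net heat exchanged in the isolated system is zero:
178.7×2×(T − 117.3) + 73.09×2.36×(T − 55.28) = 0
529.89 T = 51458
T ≈ 97.11 °C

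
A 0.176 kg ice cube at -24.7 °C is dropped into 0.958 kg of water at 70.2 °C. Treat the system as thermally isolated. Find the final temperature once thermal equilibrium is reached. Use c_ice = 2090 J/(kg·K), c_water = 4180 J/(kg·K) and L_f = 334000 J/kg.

T_f ≈ 45.0 °C

Taking heat into each body as positive, Σ m c ΔT = 0:
ice -24.7→0 °C: 0.176×2090×24.7 = 9085.6; fusion: m_ice L_f = 0.176×334000 = 58784; warm the meltwater: 735.68 T; water cools: 0.958×4180×(T − 70.2) = 4004.4(T − 70.2)
4740.1 T = 281112 − 67870 = 213242
T ≈ 44.99 °C (positive, so assuming full melt was valid).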